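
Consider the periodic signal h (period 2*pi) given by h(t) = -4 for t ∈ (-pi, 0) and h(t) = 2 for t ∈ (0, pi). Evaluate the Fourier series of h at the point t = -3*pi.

-1

t = -3*pi differs from t = -pi by -1 full period(s), and the series is 2*pi-periodic.
At t = -pi the one-sided limits are h(-pi^-) = 2 and h(-pi^+) = -4.
By Dirichlet's theorem the series converges to their average, [(2) + (-4)]/2 = -1.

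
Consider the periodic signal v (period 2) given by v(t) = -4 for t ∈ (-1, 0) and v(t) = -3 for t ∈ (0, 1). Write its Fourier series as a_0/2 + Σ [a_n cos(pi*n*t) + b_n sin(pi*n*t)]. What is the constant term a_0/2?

-7/2

a_0 = ∫_{-1}^{1} v(t) dt = -7.
So the constant term a_0/2 = -7/2.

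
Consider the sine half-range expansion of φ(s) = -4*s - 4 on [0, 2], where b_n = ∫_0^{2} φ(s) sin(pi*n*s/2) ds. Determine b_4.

4/pi

b_4 = ∫_0^{2} (-4*s - 4) sin(2*pi*s) ds.
Integrating by parts (boundary term plus one more integral), an antiderivative of (-4*s - 4) sin(2*pi*s) is 2*s*cos(2*pi*s)/pi - sin(2*pi*s)/pi**2 + 2*cos(2*pi*s)/pi; evaluating from 0 to 2: ∫_{0}^{2} (-4*s - 4) sin(2*pi*s) ds = (6/pi) - (2/pi) = 4/pi.
Hence b_4 = 4/pi.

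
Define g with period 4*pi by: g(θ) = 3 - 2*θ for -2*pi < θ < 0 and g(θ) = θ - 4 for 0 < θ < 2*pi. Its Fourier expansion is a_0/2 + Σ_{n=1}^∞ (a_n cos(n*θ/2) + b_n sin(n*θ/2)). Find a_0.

-1 + 3*pi

a_0 = (1/(2*pi)) ∫_{-2*pi}^{2*pi} g(θ) dθ = (1/(2*pi)) · (2*pi*(-1 + 3*pi)) = -1 + 3*pi.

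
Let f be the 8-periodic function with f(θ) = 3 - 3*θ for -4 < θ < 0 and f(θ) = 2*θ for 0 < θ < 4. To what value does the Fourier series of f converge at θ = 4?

23/2

At θ = 4 the one-sided limits are f(4^-) = 8 and f(4^+) = 15.
By Dirichlet's theorem the series converges to their average, [(8) + (15)]/2 = 23/2.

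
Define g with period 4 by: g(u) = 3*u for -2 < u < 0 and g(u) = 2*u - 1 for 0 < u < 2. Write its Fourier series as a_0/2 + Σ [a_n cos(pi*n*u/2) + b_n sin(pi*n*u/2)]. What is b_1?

b_1 = 1/2 ∫_{-2}^{2} g(u) sin(pi*u/2) du.
Split the integral at the breakpoints.
Integrating by parts (boundary term plus one more integral), an antiderivative of (3*u) sin(pi*u/2) is -6*u*cos(pi*u/2)/pi + 12*sin(pi*u/2)/pi**2; evaluating from -2 to 0: ∫_{-2}^{0} (3*u) sin(pi*u/2) du = (0) - (-12/pi) = 12/pi.
Integrating by parts (boundary term plus one more integral), an antiderivative of (2*u - 1) sin(pi*u/2) is -4*u*cos(pi*u/2)/pi + 8*sin(pi*u/2)/pi**2 + 2*cos(pi*u/2)/pi; evaluating from 0 to 2: ∫_{0}^{2} (2*u - 1) sin(pi*u/2) du = (6/pi) - (2/pi) = 4/pi.
Summing the pieces and multiplying by (1/2) gives b_1 = 8/pi.

8/pi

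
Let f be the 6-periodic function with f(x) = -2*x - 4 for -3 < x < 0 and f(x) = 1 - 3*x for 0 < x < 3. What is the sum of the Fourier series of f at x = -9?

x = -9 differs from x = -3 by -1 full period(s), and the series is 6-periodic.
At x = -3 the one-sided limits are f(-3^-) = -8 and f(-3^+) = 2.
By Dirichlet's theorem the series converges to their average, [(-8) + (2)]/2 = -3.

-3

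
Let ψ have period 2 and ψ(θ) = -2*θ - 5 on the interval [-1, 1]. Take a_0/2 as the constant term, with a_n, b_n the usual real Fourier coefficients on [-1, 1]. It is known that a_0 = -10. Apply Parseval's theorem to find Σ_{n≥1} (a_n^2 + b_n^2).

Parseval: a_0^2/2 + Σ_{n≥1} (a_n^2+b_n^2) = ∫_{-1}^{1} ψ(θ)^2 dθ = 158/3.
Subtract a_0^2/2 = 50: Σ (a_n^2+b_n^2) = 8/3.

8/3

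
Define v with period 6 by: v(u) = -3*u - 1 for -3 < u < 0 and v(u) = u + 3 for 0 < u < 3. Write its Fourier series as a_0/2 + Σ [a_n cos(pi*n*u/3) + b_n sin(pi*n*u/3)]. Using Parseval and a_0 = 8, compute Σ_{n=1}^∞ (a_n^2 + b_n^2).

8

Parseval: a_0^2/2 + Σ_{n≥1} (a_n^2+b_n^2) = 1/3 ∫_{-3}^{3} v(u)^2 du = 40.
Subtract a_0^2/2 = 32: Σ (a_n^2+b_n^2) = 8.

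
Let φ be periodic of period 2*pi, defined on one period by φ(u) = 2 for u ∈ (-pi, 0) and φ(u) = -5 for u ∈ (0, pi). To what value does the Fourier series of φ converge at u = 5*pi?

u = 5*pi differs from u = pi by 2 full period(s), and the series is 2*pi-periodic.
At u = pi the one-sided limits are φ(pi^-) = -5 and φ(pi^+) = 2.
By Dirichlet's theorem the series converges to their average, [(-5) + (2)]/2 = -3/2.

-3/2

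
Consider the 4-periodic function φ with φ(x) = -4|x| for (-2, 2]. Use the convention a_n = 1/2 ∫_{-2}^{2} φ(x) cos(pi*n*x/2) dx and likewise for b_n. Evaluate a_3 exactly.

a_3 = 1/2 ∫_{-2}^{2} φ(x) cos(3*pi*x/2) dx.
φ is even and cos(3*pi*x/2) is even, so the integrand is even and a_3 = ∫_0^{2} φ(x) cos(3*pi*x/2) dx.
Integrating by parts (boundary term plus one more integral), an antiderivative of (-4*x) cos(3*pi*x/2) is -8*x*sin(3*pi*x/2)/(3*pi) - 16*cos(3*pi*x/2)/(9*pi**2); evaluating from 0 to 2: ∫_{0}^{2} (-4*x) cos(3*pi*x/2) dx = (16/(9*pi**2)) - (-16/(9*pi**2)) = 32/(9*pi**2).
Hence a_3 = 32/(9*pi**2).

32/(9*pi**2)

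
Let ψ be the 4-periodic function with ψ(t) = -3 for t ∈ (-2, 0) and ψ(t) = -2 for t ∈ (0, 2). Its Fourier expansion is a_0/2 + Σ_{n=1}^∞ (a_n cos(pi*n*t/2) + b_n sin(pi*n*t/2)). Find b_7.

2/(7*pi)

b_7 = 1/2 ∫_{-2}^{2} ψ(t) sin(7*pi*t/2) dt.
Split the integral at the breakpoints.
Directly, an antiderivative of (-3) sin(7*pi*t/2) is 6*cos(7*pi*t/2)/(7*pi); evaluating from -2 to 0: ∫_{-2}^{0} (-3) sin(7*pi*t/2) dt = (6/(7*pi)) - (-6/(7*pi)) = 12/(7*pi).
Directly, an antiderivative of (-2) sin(7*pi*t/2) is 4*cos(7*pi*t/2)/(7*pi); evaluating from 0 to 2: ∫_{0}^{2} (-2) sin(7*pi*t/2) dt = (-4/(7*pi)) - (4/(7*pi)) = -8/(7*pi).
Summing the pieces and multiplying by (1/2) gives b_7 = 2/(7*pi).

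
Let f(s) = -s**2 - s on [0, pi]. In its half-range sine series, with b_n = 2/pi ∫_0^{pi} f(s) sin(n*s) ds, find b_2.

1 + pi

b_2 = 2/pi ∫_0^{pi} (-s**2 - s) sin(2*s) ds.
Integrating by parts twice (tabular method), an antiderivative of (-s**2 - s) sin(2*s) is s**2*cos(2*s)/2 - s*sin(2*s)/2 + s*cos(2*s)/2 - sin(2*s)/4 - cos(2*s)/4; evaluating from 0 to pi: ∫_{0}^{pi} (-s**2 - s) sin(2*s) ds = (-1/4 + pi/2 + pi**2/2) - (-1/4) = pi*(1 + pi)/2.
Hence b_2 = (2/pi)·(pi*(1 + pi)/2) = 1 + pi.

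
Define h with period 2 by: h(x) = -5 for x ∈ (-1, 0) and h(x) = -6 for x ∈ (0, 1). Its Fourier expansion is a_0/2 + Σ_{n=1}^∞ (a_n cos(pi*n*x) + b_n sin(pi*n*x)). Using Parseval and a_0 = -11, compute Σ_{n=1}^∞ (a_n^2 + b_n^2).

1/2

Parseval: a_0^2/2 + Σ_{n≥1} (a_n^2+b_n^2) = ∫_{-1}^{1} h(x)^2 dx = 61.
Subtract a_0^2/2 = 121/2: Σ (a_n^2+b_n^2) = 1/2.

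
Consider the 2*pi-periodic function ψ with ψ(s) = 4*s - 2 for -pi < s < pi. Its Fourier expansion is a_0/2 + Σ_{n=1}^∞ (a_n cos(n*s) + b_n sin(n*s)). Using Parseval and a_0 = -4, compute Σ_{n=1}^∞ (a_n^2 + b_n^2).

Parseval: a_0^2/2 + Σ_{n≥1} (a_n^2+b_n^2) = 1/pi ∫_{-pi}^{pi} ψ(s)^2 ds = 8 + 32*pi**2/3.
Subtract a_0^2/2 = 8: Σ (a_n^2+b_n^2) = 32*pi**2/3.

32*pi**2/3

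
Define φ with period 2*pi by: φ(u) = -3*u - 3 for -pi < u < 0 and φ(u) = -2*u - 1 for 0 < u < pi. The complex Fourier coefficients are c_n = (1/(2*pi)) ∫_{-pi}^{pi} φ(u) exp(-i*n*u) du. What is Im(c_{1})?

Since φ is real-valued, Im(c_{1}) = -(1/(2*pi)) ∫_{-pi}^{pi} φ(u) sin(u) du = -b_{1}/2.
Split the integral at the breakpoints.
Integrating by parts (boundary term plus one more integral), an antiderivative of (-3*u - 3) sin(u) is 3*u*cos(u) - 3*sin(u) + 3*cos(u); evaluating from -pi to 0: ∫_{-pi}^{0} (-3*u - 3) sin(u) du = (3) - (-3 + 3*pi) = 6 - 3*pi.
Integrating by parts (boundary term plus one more integral), an antiderivative of (-2*u - 1) sin(u) is 2*u*cos(u) - 2*sin(u) + cos(u); evaluating from 0 to pi: ∫_{0}^{pi} (-2*u - 1) sin(u) du = (-2*pi - 1) - (1) = -2*pi - 2.
So ∫_{-pi}^{pi} φ(u) sin(u) du = 4 - 5*pi.
Hence Im(c_{1}) = (-1/(2*pi))·(4 - 5*pi) = 5/2 - 2/pi.

5/2 - 2/pi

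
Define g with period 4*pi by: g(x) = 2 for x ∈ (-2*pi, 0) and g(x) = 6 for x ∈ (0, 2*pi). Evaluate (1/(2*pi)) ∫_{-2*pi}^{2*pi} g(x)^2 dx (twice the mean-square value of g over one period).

40

(1/(2*pi)) ∫_{-2*pi}^{2*pi} g(x)^2 dx = (1/(2*pi)) · (80*pi) = 40.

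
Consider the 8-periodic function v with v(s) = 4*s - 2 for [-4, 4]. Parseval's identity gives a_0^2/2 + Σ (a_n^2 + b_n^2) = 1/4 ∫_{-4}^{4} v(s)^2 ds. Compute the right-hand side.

1/4 ∫_{-4}^{4} v(s)^2 ds = 1/4 · (2144/3) = 536/3.

536/3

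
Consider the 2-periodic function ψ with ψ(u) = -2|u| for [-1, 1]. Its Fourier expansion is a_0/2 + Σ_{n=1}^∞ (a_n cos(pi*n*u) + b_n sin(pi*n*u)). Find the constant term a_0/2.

-1

a_0 = ∫_{-1}^{1} ψ(u) du = -2.
So the constant term a_0/2 = -1.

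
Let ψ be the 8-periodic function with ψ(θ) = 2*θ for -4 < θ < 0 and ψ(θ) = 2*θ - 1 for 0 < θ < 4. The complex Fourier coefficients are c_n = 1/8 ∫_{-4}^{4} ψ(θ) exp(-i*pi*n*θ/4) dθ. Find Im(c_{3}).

-7/(3*pi)

Since ψ is real-valued, Im(c_{3}) = -1/8 ∫_{-4}^{4} ψ(θ) sin(3*pi*θ/4) dθ = -b_{3}/2.
Split the integral at the breakpoints.
Integrating by parts (boundary term plus one more integral), an antiderivative of (2*θ) sin(3*pi*θ/4) is -8*θ*cos(3*pi*θ/4)/(3*pi) + 32*sin(3*pi*θ/4)/(9*pi**2); evaluating from -4 to 0: ∫_{-4}^{0} (2*θ) sin(3*pi*θ/4) dθ = (0) - (-32/(3*pi)) = 32/(3*pi).
Integrating by parts (boundary term plus one more integral), an antiderivative of (2*θ - 1) sin(3*pi*θ/4) is -8*θ*cos(3*pi*θ/4)/(3*pi) + 32*sin(3*pi*θ/4)/(9*pi**2) + 4*cos(3*pi*θ/4)/(3*pi); evaluating from 0 to 4: ∫_{0}^{4} (2*θ - 1) sin(3*pi*θ/4) dθ = (28/(3*pi)) - (4/(3*pi)) = 8/pi.
So ∫_{-4}^{4} ψ(θ) sin(3*pi*θ/4) dθ = 56/(3*pi).
Hence Im(c_{3}) = (-1/8)·(56/(3*pi)) = -7/(3*pi).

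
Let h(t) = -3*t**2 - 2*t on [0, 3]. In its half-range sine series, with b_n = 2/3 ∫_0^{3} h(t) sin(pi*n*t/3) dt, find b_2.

b_2 = 2/3 ∫_0^{3} (-3*t**2 - 2*t) sin(2*pi*t/3) dt.
Integrating by parts twice (tabular method), an antiderivative of (-3*t**2 - 2*t) sin(2*pi*t/3) is 9*t**2*cos(2*pi*t/3)/(2*pi) - 27*t*sin(2*pi*t/3)/(2*pi**2) + 3*t*cos(2*pi*t/3)/pi - 9*sin(2*pi*t/3)/(2*pi**2) - 81*cos(2*pi*t/3)/(4*pi**3); evaluating from 0 to 3: ∫_{0}^{3} (-3*t**2 - 2*t) sin(2*pi*t/3) dt = (9*(-9 + 22*pi**2)/(4*pi**3)) - (-81/(4*pi**3)) = 99/(2*pi).
Hence b_2 = (2/3)·(99/(2*pi)) = 33/pi.

33/pi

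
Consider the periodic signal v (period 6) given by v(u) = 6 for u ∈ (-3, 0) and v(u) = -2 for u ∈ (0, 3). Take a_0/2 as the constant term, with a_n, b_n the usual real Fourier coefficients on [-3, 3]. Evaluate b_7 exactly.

b_7 = 1/3 ∫_{-3}^{3} v(u) sin(7*pi*u/3) du.
Split the integral at the breakpoints.
Directly, an antiderivative of (6) sin(7*pi*u/3) is -18*cos(7*pi*u/3)/(7*pi); evaluating from -3 to 0: ∫_{-3}^{0} (6) sin(7*pi*u/3) du = (-18/(7*pi)) - (18/(7*pi)) = -36/(7*pi).
Directly, an antiderivative of (-2) sin(7*pi*u/3) is 6*cos(7*pi*u/3)/(7*pi); evaluating from 0 to 3: ∫_{0}^{3} (-2) sin(7*pi*u/3) du = (-6/(7*pi)) - (6/(7*pi)) = -12/(7*pi).
Summing the pieces and multiplying by (1/3) gives b_7 = -16/(7*pi).

-16/(7*pi)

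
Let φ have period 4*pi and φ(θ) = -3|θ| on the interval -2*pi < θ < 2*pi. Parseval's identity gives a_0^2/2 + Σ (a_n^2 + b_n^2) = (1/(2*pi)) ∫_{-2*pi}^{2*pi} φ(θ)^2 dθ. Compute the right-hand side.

(1/(2*pi)) ∫_{-2*pi}^{2*pi} φ(θ)^2 dθ = (1/(2*pi)) · (48*pi**3) = 24*pi**2.

24*pi**2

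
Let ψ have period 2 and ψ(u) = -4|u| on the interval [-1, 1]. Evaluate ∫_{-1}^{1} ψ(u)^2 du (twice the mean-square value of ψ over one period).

32/3

∫_{-1}^{1} ψ(u)^2 du = 32/3.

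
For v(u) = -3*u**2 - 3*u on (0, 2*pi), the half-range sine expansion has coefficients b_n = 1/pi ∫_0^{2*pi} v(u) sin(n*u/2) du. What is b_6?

b_6 = 1/pi ∫_0^{2*pi} (-3*u**2 - 3*u) sin(3*u) du.
Integrating by parts twice (tabular method), an antiderivative of (-3*u**2 - 3*u) sin(3*u) is u**2*cos(3*u) - 2*u*sin(3*u)/3 + u*cos(3*u) - sin(3*u)/3 - 2*cos(3*u)/9; evaluating from 0 to 2*pi: ∫_{0}^{2*pi} (-3*u**2 - 3*u) sin(3*u) du = (-2/9 + 2*pi + 4*pi**2) - (-2/9) = 2*pi*(1 + 2*pi).
Hence b_6 = (1/pi)·(2*pi*(1 + 2*pi)) = 2 + 4*pi.

2 + 4*pi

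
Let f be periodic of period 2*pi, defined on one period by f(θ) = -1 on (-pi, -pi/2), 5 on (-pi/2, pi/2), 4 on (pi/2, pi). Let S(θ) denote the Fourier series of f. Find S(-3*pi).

θ = -3*pi differs from θ = pi by -2 full period(s), and the series is 2*pi-periodic.
At θ = pi the one-sided limits are f(pi^-) = 4 and f(pi^+) = -1.
By Dirichlet's theorem the series converges to their average, [(4) + (-1)]/2 = 3/2.

3/2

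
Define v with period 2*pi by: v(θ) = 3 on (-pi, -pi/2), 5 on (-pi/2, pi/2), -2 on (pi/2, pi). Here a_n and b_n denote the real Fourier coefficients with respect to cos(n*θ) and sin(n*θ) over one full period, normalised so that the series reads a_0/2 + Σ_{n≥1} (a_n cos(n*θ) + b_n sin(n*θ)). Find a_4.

0

a_4 = 1/pi ∫_{-pi}^{pi} v(θ) cos(4*θ) dθ.
Split the integral at the breakpoints.
Directly, an antiderivative of (3) cos(4*θ) is 3*sin(4*θ)/4; evaluating from -pi to -pi/2: ∫_{-pi}^{-pi/2} (3) cos(4*θ) dθ = (0) - (0) = 0.
Directly, an antiderivative of (5) cos(4*θ) is 5*sin(4*θ)/4; evaluating from -pi/2 to pi/2: ∫_{-pi/2}^{pi/2} (5) cos(4*θ) dθ = (0) - (0) = 0.
Directly, an antiderivative of (-2) cos(4*θ) is -sin(4*θ)/2; evaluating from pi/2 to pi: ∫_{pi/2}^{pi} (-2) cos(4*θ) dθ = (0) - (0) = 0.
Summing the pieces and multiplying by (1/pi) gives a_4 = 0.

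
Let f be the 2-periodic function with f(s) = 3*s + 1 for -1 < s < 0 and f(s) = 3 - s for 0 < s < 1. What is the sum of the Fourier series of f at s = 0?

2

At s = 0 the one-sided limits are f(0^-) = 1 and f(0^+) = 3.
By Dirichlet's theorem the series converges to their average, [(1) + (3)]/2 = 2.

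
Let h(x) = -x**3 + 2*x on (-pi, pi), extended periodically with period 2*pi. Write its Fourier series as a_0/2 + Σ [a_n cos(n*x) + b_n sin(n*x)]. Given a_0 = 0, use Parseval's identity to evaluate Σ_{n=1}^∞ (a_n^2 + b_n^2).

2*pi**2*(-84*pi**2 + 140 + 15*pi**4)/105

Parseval: a_0^2/2 + Σ_{n≥1} (a_n^2+b_n^2) = 1/pi ∫_{-pi}^{pi} h(x)^2 dx = 2*pi**2*(-84*pi**2 + 140 + 15*pi**4)/105.
Subtract a_0^2/2 = 0: Σ (a_n^2+b_n^2) = 2*pi**2*(-84*pi**2 + 140 + 15*pi**4)/105.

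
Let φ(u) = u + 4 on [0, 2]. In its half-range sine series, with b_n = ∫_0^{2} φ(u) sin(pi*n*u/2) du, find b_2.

-2/pi

b_2 = ∫_0^{2} (u + 4) sin(pi*u) du.
Integrating by parts (boundary term plus one more integral), an antiderivative of (u + 4) sin(pi*u) is -u*cos(pi*u)/pi + sin(pi*u)/pi**2 - 4*cos(pi*u)/pi; evaluating from 0 to 2: ∫_{0}^{2} (u + 4) sin(pi*u) du = (-6/pi) - (-4/pi) = -2/pi.
Hence b_2 = -2/pi.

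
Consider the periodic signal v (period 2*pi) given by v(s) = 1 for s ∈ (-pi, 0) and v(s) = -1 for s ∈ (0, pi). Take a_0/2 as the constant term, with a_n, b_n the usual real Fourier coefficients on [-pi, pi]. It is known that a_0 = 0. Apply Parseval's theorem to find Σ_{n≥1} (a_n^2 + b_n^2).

2

Parseval: a_0^2/2 + Σ_{n≥1} (a_n^2+b_n^2) = 1/pi ∫_{-pi}^{pi} v(s)^2 ds = 2.
Subtract a_0^2/2 = 0: Σ (a_n^2+b_n^2) = 2.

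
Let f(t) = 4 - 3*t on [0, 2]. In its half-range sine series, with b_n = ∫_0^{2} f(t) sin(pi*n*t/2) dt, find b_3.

b_3 = ∫_0^{2} (4 - 3*t) sin(3*pi*t/2) dt.
Integrating by parts (boundary term plus one more integral), an antiderivative of (4 - 3*t) sin(3*pi*t/2) is 2*t*cos(3*pi*t/2)/pi - 4*sin(3*pi*t/2)/(3*pi**2) - 8*cos(3*pi*t/2)/(3*pi); evaluating from 0 to 2: ∫_{0}^{2} (4 - 3*t) sin(3*pi*t/2) dt = (-4/(3*pi)) - (-8/(3*pi)) = 4/(3*pi).
Hence b_3 = 4/(3*pi).

4/(3*pi)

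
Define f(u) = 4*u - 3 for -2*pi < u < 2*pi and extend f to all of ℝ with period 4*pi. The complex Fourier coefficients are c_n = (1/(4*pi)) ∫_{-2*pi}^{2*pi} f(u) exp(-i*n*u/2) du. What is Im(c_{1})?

-8

Since f is real-valued, Im(c_{1}) = -(1/(4*pi)) ∫_{-2*pi}^{2*pi} f(u) sin(u/2) du = -b_{1}/2.
Integrating by parts (boundary term plus one more integral), an antiderivative of (4*u - 3) sin(u/2) is -8*u*cos(u/2) + 16*sin(u/2) + 6*cos(u/2); evaluating from -2*pi to 2*pi: ∫_{-2*pi}^{2*pi} (4*u - 3) sin(u/2) du = (-6 + 16*pi) - (-16*pi - 6) = 32*pi.
Hence Im(c_{1}) = (-1/(4*pi))·(32*pi) = -8.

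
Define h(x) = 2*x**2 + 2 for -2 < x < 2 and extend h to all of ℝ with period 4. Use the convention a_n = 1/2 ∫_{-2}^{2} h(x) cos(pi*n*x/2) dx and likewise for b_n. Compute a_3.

-32/(9*pi**2)

a_3 = 1/2 ∫_{-2}^{2} h(x) cos(3*pi*x/2) dx.
h is even and cos(3*pi*x/2) is even, so the integrand is even and a_3 = ∫_0^{2} h(x) cos(3*pi*x/2) dx.
Integrating by parts twice (tabular method), an antiderivative of (2*x**2 + 2) cos(3*pi*x/2) is 4*x**2*sin(3*pi*x/2)/(3*pi) + 16*x*cos(3*pi*x/2)/(9*pi**2) - 32*sin(3*pi*x/2)/(27*pi**3) + 4*sin(3*pi*x/2)/(3*pi); evaluating from 0 to 2: ∫_{0}^{2} (2*x**2 + 2) cos(3*pi*x/2) dx = (-32/(9*pi**2)) - (0) = -32/(9*pi**2).
Hence a_3 = -32/(9*pi**2).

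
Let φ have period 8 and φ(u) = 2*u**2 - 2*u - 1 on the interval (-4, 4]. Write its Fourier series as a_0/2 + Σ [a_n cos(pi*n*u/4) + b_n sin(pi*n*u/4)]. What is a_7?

a_7 = 1/4 ∫_{-4}^{4} φ(u) cos(7*pi*u/4) du.
Integrating by parts twice (tabular method), an antiderivative of (2*u**2 - 2*u - 1) cos(7*pi*u/4) is 8*u**2*sin(7*pi*u/4)/(7*pi) - 8*u*sin(7*pi*u/4)/(7*pi) + 64*u*cos(7*pi*u/4)/(49*pi**2) - 4*sin(7*pi*u/4)/(7*pi) - 256*sin(7*pi*u/4)/(343*pi**3) - 32*cos(7*pi*u/4)/(49*pi**2); evaluating from -4 to 4: ∫_{-4}^{4} (2*u**2 - 2*u - 1) cos(7*pi*u/4) du = (-32/(7*pi**2)) - (288/(49*pi**2)) = -512/(49*pi**2).
Hence a_7 = (1/4)·(-512/(49*pi**2)) = -128/(49*pi**2).

-128/(49*pi**2)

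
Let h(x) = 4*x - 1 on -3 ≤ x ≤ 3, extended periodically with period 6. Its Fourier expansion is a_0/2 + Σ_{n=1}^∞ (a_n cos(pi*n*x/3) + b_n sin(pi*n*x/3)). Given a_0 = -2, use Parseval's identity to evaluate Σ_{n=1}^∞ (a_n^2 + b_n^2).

96

Parseval: a_0^2/2 + Σ_{n≥1} (a_n^2+b_n^2) = 1/3 ∫_{-3}^{3} h(x)^2 dx = 98.
Subtract a_0^2/2 = 2: Σ (a_n^2+b_n^2) = 96.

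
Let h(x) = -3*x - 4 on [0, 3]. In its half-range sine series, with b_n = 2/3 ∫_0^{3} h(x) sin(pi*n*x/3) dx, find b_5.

b_5 = 2/3 ∫_0^{3} (-3*x - 4) sin(5*pi*x/3) dx.
Integrating by parts (boundary term plus one more integral), an antiderivative of (-3*x - 4) sin(5*pi*x/3) is 9*x*cos(5*pi*x/3)/(5*pi) - 27*sin(5*pi*x/3)/(25*pi**2) + 12*cos(5*pi*x/3)/(5*pi); evaluating from 0 to 3: ∫_{0}^{3} (-3*x - 4) sin(5*pi*x/3) dx = (-39/(5*pi)) - (12/(5*pi)) = -51/(5*pi).
Hence b_5 = (2/3)·(-51/(5*pi)) = -34/(5*pi).

-34/(5*pi)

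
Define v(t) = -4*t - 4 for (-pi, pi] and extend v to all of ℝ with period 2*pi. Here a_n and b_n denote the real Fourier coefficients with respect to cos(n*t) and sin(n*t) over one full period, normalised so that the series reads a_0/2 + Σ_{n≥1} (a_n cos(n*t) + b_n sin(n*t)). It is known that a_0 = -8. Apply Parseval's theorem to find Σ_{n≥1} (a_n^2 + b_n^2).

Parseval: a_0^2/2 + Σ_{n≥1} (a_n^2+b_n^2) = 1/pi ∫_{-pi}^{pi} v(t)^2 dt = 32 + 32*pi**2/3.
Subtract a_0^2/2 = 32: Σ (a_n^2+b_n^2) = 32*pi**2/3.

32*pi**2/3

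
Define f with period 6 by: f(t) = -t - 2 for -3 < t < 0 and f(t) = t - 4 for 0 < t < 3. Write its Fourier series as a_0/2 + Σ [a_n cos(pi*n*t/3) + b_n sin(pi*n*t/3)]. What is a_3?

a_3 = 1/3 ∫_{-3}^{3} f(t) cos(pi*t) dt.
Split the integral at the breakpoints.
Integrating by parts (boundary term plus one more integral), an antiderivative of (-t - 2) cos(pi*t) is -t*sin(pi*t)/pi - 2*sin(pi*t)/pi - cos(pi*t)/pi**2; evaluating from -3 to 0: ∫_{-3}^{0} (-t - 2) cos(pi*t) dt = (-1/pi**2) - (pi**(-2)) = -2/pi**2.
Integrating by parts (boundary term plus one more integral), an antiderivative of (t - 4) cos(pi*t) is t*sin(pi*t)/pi - 4*sin(pi*t)/pi + cos(pi*t)/pi**2; evaluating from 0 to 3: ∫_{0}^{3} (t - 4) cos(pi*t) dt = (-1/pi**2) - (pi**(-2)) = -2/pi**2.
Summing the pieces and multiplying by (1/3) gives a_3 = -4/(3*pi**2).

-4/(3*pi**2)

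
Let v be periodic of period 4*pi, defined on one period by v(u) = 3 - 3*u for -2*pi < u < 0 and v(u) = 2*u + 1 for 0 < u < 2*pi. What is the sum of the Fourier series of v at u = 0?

2

At u = 0 the one-sided limits are v(0^-) = 3 and v(0^+) = 1.
By Dirichlet's theorem the series converges to their average, [(3) + (1)]/2 = 2.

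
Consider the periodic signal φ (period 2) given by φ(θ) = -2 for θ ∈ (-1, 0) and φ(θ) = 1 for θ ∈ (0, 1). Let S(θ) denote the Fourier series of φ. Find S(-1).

-1/2

At θ = -1 the one-sided limits are φ(-1^-) = 1 and φ(-1^+) = -2.
By Dirichlet's theorem the series converges to their average, [(1) + (-2)]/2 = -1/2.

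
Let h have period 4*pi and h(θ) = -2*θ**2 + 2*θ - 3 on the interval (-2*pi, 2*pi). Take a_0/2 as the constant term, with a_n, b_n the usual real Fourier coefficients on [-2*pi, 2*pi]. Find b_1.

8

b_1 = (1/(2*pi)) ∫_{-2*pi}^{2*pi} h(θ) sin(θ/2) dθ.
Integrating by parts twice (tabular method), an antiderivative of (-2*θ**2 + 2*θ - 3) sin(θ/2) is 4*θ**2*cos(θ/2) - 16*θ*sin(θ/2) - 4*θ*cos(θ/2) + 8*sin(θ/2) - 26*cos(θ/2); evaluating from -2*pi to 2*pi: ∫_{-2*pi}^{2*pi} (-2*θ**2 + 2*θ - 3) sin(θ/2) dθ = (-16*pi**2 + 8*pi + 26) - (-16*pi**2 - 8*pi + 26) = 16*pi.
Hence b_1 = (1/(2*pi))·(16*pi) = 8.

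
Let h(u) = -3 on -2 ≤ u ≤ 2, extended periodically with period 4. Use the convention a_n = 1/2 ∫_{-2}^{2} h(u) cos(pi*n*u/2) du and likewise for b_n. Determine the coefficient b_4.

0

b_4 = 1/2 ∫_{-2}^{2} h(u) sin(2*pi*u) du.
h is even and sin(2*pi*u) is odd, so the integrand is odd over a symmetric interval and the integral vanishes.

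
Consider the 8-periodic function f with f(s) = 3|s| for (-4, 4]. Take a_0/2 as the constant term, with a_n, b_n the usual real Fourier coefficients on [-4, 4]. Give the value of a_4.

0

a_4 = 1/4 ∫_{-4}^{4} f(s) cos(pi*s) ds.
f is even and cos(pi*s) is even, so the integrand is even and a_4 = 1/2 ∫_0^{4} f(s) cos(pi*s) ds.
Integrating by parts (boundary term plus one more integral), an antiderivative of (3*s) cos(pi*s) is 3*s*sin(pi*s)/pi + 3*cos(pi*s)/pi**2; evaluating from 0 to 4: ∫_{0}^{4} (3*s) cos(pi*s) ds = (3/pi**2) - (3/pi**2) = 0.
Hence a_4 = (1/2)·(0) = 0.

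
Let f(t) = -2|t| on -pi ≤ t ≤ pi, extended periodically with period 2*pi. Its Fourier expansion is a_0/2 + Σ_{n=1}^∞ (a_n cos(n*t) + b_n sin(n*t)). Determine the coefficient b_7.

b_7 = 1/pi ∫_{-pi}^{pi} f(t) sin(7*t) dt.
f is even and sin(7*t) is odd, so the integrand is odd over a symmetric interval and the integral vanishes.

0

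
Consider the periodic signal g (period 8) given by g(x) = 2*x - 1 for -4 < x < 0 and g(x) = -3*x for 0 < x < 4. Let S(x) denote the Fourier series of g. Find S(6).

-5

x = 6 differs from x = -2 by 1 full period(s), and the series is 8-periodic.
g is continuous at x = -2 with value -5, so the series converges to -5 there.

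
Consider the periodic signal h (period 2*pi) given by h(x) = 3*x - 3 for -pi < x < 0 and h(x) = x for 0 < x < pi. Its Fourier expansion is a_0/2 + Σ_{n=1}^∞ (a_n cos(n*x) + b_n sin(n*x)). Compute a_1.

a_1 = 1/pi ∫_{-pi}^{pi} h(x) cos(x) dx.
Split the integral at the breakpoints.
Integrating by parts (boundary term plus one more integral), an antiderivative of (3*x - 3) cos(x) is 3*x*sin(x) - 3*sin(x) + 3*cos(x); evaluating from -pi to 0: ∫_{-pi}^{0} (3*x - 3) cos(x) dx = (3) - (-3) = 6.
Integrating by parts (boundary term plus one more integral), an antiderivative of (x) cos(x) is x*sin(x) + cos(x); evaluating from 0 to pi: ∫_{0}^{pi} (x) cos(x) dx = (-1) - (1) = -2.
Summing the pieces and multiplying by (1/pi) gives a_1 = 4/pi.

4/pi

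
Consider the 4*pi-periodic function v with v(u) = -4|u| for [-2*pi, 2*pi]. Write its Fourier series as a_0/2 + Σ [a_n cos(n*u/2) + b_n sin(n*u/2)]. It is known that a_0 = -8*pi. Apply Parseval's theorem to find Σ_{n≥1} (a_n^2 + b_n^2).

32*pi**2/3

Parseval: a_0^2/2 + Σ_{n≥1} (a_n^2+b_n^2) = (1/(2*pi)) ∫_{-2*pi}^{2*pi} v(u)^2 du = 128*pi**2/3.
Subtract a_0^2/2 = 32*pi**2: Σ (a_n^2+b_n^2) = 32*pi**2/3.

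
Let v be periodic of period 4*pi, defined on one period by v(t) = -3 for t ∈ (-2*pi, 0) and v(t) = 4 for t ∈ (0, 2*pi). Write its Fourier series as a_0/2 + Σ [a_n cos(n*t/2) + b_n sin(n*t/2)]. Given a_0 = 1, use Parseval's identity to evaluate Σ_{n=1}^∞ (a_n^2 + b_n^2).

49/2

Parseval: a_0^2/2 + Σ_{n≥1} (a_n^2+b_n^2) = (1/(2*pi)) ∫_{-2*pi}^{2*pi} v(t)^2 dt = 25.
Subtract a_0^2/2 = 1/2: Σ (a_n^2+b_n^2) = 49/2.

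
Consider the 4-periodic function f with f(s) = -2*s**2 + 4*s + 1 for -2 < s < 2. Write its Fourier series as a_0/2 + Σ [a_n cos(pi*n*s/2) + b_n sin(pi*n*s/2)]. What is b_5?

16/(5*pi)

b_5 = 1/2 ∫_{-2}^{2} f(s) sin(5*pi*s/2) ds.
Integrating by parts twice (tabular method), an antiderivative of (-2*s**2 + 4*s + 1) sin(5*pi*s/2) is 4*s**2*cos(5*pi*s/2)/(5*pi) - 16*s*sin(5*pi*s/2)/(25*pi**2) - 8*s*cos(5*pi*s/2)/(5*pi) + 16*sin(5*pi*s/2)/(25*pi**2) - 2*cos(5*pi*s/2)/(5*pi) - 32*cos(5*pi*s/2)/(125*pi**3); evaluating from -2 to 2: ∫_{-2}^{2} (-2*s**2 + 4*s + 1) sin(5*pi*s/2) ds = (2*(16 + 25*pi**2)/(125*pi**3)) - (-6/pi + 32/(125*pi**3)) = 32/(5*pi).
Hence b_5 = (1/2)·(32/(5*pi)) = 16/(5*pi).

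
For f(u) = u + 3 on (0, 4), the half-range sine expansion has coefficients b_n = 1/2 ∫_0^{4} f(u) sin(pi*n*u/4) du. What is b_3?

20/(3*pi)

b_3 = 1/2 ∫_0^{4} (u + 3) sin(3*pi*u/4) du.
Integrating by parts (boundary term plus one more integral), an antiderivative of (u + 3) sin(3*pi*u/4) is -4*u*cos(3*pi*u/4)/(3*pi) + 16*sin(3*pi*u/4)/(9*pi**2) - 4*cos(3*pi*u/4)/pi; evaluating from 0 to 4: ∫_{0}^{4} (u + 3) sin(3*pi*u/4) du = (28/(3*pi)) - (-4/pi) = 40/(3*pi).
Hence b_3 = (1/2)·(40/(3*pi)) = 20/(3*pi).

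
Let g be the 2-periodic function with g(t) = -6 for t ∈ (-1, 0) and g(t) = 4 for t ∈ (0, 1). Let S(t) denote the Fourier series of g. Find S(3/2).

t = 3/2 differs from t = -1/2 by 1 full period(s), and the series is 2-periodic.
g is continuous at t = -1/2 with value -6, so the series converges to -6 there.

-6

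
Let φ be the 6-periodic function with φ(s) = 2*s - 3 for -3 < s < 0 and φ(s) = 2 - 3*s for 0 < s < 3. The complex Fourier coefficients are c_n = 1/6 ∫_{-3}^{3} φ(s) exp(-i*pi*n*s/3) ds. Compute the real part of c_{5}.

Since φ is real-valued, Re(c_{5}) = 1/6 ∫_{-3}^{3} φ(s) cos(5*pi*s/3) ds = a_{5}/2.
Split the integral at the breakpoints.
Integrating by parts (boundary term plus one more integral), an antiderivative of (2*s - 3) cos(5*pi*s/3) is 6*s*sin(5*pi*s/3)/(5*pi) - 9*sin(5*pi*s/3)/(5*pi) + 18*cos(5*pi*s/3)/(25*pi**2); evaluating from -3 to 0: ∫_{-3}^{0} (2*s - 3) cos(5*pi*s/3) ds = (18/(25*pi**2)) - (-18/(25*pi**2)) = 36/(25*pi**2).
Integrating by parts (boundary term plus one more integral), an antiderivative of (2 - 3*s) cos(5*pi*s/3) is -9*s*sin(5*pi*s/3)/(5*pi) + 6*sin(5*pi*s/3)/(5*pi) - 27*cos(5*pi*s/3)/(25*pi**2); evaluating from 0 to 3: ∫_{0}^{3} (2 - 3*s) cos(5*pi*s/3) ds = (27/(25*pi**2)) - (-27/(25*pi**2)) = 54/(25*pi**2).
So ∫_{-3}^{3} φ(s) cos(5*pi*s/3) ds = 18/(5*pi**2).
Hence Re(c_{5}) = (1/6)·(18/(5*pi**2)) = 3/(5*pi**2).

3/(5*pi**2)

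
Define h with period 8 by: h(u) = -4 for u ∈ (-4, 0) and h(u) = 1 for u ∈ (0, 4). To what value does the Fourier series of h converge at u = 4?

At u = 4 the one-sided limits are h(4^-) = 1 and h(4^+) = -4.
By Dirichlet's theorem the series converges to their average, [(1) + (-4)]/2 = -3/2.

-3/2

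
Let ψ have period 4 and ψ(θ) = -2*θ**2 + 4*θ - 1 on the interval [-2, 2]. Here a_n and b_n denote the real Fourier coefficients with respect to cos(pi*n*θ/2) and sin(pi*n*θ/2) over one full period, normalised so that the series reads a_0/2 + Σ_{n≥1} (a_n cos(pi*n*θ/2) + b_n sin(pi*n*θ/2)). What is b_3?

b_3 = 1/2 ∫_{-2}^{2} ψ(θ) sin(3*pi*θ/2) dθ.
Integrating by parts twice (tabular method), an antiderivative of (-2*θ**2 + 4*θ - 1) sin(3*pi*θ/2) is 4*θ**2*cos(3*pi*θ/2)/(3*pi) - 16*θ*sin(3*pi*θ/2)/(9*pi**2) - 8*θ*cos(3*pi*θ/2)/(3*pi) + 16*sin(3*pi*θ/2)/(9*pi**2) - 32*cos(3*pi*θ/2)/(27*pi**3) + 2*cos(3*pi*θ/2)/(3*pi); evaluating from -2 to 2: ∫_{-2}^{2} (-2*θ**2 + 4*θ - 1) sin(3*pi*θ/2) dθ = (2*(16 - 9*pi**2)/(27*pi**3)) - (2*(16 - 153*pi**2)/(27*pi**3)) = 32/(3*pi).
Hence b_3 = (1/2)·(32/(3*pi)) = 16/(3*pi).

16/(3*pi)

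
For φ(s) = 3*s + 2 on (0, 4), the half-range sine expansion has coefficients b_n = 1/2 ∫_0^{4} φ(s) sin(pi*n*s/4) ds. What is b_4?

b_4 = 1/2 ∫_0^{4} (3*s + 2) sin(pi*s) ds.
Integrating by parts (boundary term plus one more integral), an antiderivative of (3*s + 2) sin(pi*s) is -3*s*cos(pi*s)/pi + 3*sin(pi*s)/pi**2 - 2*cos(pi*s)/pi; evaluating from 0 to 4: ∫_{0}^{4} (3*s + 2) sin(pi*s) ds = (-14/pi) - (-2/pi) = -12/pi.
Hence b_4 = (1/2)·(-12/pi) = -6/pi.

-6/pi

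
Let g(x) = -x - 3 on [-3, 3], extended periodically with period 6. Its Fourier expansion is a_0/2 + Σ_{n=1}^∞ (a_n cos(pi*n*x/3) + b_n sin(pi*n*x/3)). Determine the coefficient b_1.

-6/pi

b_1 = 1/3 ∫_{-3}^{3} g(x) sin(pi*x/3) dx.
Integrating by parts (boundary term plus one more integral), an antiderivative of (-x - 3) sin(pi*x/3) is 3*x*cos(pi*x/3)/pi - 9*sin(pi*x/3)/pi**2 + 9*cos(pi*x/3)/pi; evaluating from -3 to 3: ∫_{-3}^{3} (-x - 3) sin(pi*x/3) dx = (-18/pi) - (0) = -18/pi.
Hence b_1 = (1/3)·(-18/pi) = -6/pi.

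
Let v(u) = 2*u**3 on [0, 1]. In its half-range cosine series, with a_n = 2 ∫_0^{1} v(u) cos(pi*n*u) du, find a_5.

a_5 = 2 ∫_0^{1} (2*u**3) cos(5*pi*u) du.
Integrating by parts three times (tabular method), an antiderivative of (2*u**3) cos(5*pi*u) is 2*u**3*sin(5*pi*u)/(5*pi) + 6*u**2*cos(5*pi*u)/(25*pi**2) - 12*u*sin(5*pi*u)/(125*pi**3) - 12*cos(5*pi*u)/(625*pi**4); evaluating from 0 to 1: ∫_{0}^{1} (2*u**3) cos(5*pi*u) du = (6*(2 - 25*pi**2)/(625*pi**4)) - (-12/(625*pi**4)) = 6*(4 - 25*pi**2)/(625*pi**4).
Hence a_5 = 2·(6*(4 - 25*pi**2)/(625*pi**4)) = 12*(4 - 25*pi**2)/(625*pi**4).

12*(4 - 25*pi**2)/(625*pi**4)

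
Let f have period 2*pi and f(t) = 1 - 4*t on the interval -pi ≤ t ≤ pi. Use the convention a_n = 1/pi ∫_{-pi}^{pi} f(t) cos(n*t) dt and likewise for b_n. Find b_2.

b_2 = 1/pi ∫_{-pi}^{pi} f(t) sin(2*t) dt.
Integrating by parts (boundary term plus one more integral), an antiderivative of (1 - 4*t) sin(2*t) is 2*t*cos(2*t) - sin(2*t) - cos(2*t)/2; evaluating from -pi to pi: ∫_{-pi}^{pi} (1 - 4*t) sin(2*t) dt = (-1/2 + 2*pi) - (-2*pi - 1/2) = 4*pi.
Hence b_2 = (1/pi)·(4*pi) = 4.

4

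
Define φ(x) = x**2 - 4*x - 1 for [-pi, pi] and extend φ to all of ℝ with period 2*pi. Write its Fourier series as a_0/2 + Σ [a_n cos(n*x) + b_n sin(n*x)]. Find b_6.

4/3

b_6 = 1/pi ∫_{-pi}^{pi} φ(x) sin(6*x) dx.
Integrating by parts twice (tabular method), an antiderivative of (x**2 - 4*x - 1) sin(6*x) is -x**2*cos(6*x)/6 + x*sin(6*x)/18 + 2*x*cos(6*x)/3 - sin(6*x)/9 + 19*cos(6*x)/108; evaluating from -pi to pi: ∫_{-pi}^{pi} (x**2 - 4*x - 1) sin(6*x) dx = (-pi**2/6 + 19/108 + 2*pi/3) - (-2*pi/3 - pi**2/6 + 19/108) = 4*pi/3.
Hence b_6 = (1/pi)·(4*pi/3) = 4/3.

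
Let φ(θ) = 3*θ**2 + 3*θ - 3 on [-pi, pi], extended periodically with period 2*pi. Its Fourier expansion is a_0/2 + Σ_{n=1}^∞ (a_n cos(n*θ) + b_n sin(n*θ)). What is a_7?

a_7 = 1/pi ∫_{-pi}^{pi} φ(θ) cos(7*θ) dθ.
Integrating by parts twice (tabular method), an antiderivative of (3*θ**2 + 3*θ - 3) cos(7*θ) is 3*θ**2*sin(7*θ)/7 + 3*θ*sin(7*θ)/7 + 6*θ*cos(7*θ)/49 - 153*sin(7*θ)/343 + 3*cos(7*θ)/49; evaluating from -pi to pi: ∫_{-pi}^{pi} (3*θ**2 + 3*θ - 3) cos(7*θ) dθ = (-6*pi/49 - 3/49) - (-3/49 + 6*pi/49) = -12*pi/49.
Hence a_7 = (1/pi)·(-12*pi/49) = -12/49.

-12/49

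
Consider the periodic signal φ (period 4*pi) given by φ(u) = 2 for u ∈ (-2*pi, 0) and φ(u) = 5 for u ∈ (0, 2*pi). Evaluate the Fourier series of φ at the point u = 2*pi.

u = 2*pi differs from u = -2*pi by 1 full period(s), and the series is 4*pi-periodic.
At u = -2*pi the one-sided limits are φ(-2*pi^-) = 5 and φ(-2*pi^+) = 2.
By Dirichlet's theorem the series converges to their average, [(5) + (2)]/2 = 7/2.

7/2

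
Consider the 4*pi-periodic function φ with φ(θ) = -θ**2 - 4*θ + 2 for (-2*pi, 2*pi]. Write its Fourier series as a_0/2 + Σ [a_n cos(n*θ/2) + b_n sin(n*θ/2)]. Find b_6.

8/3

b_6 = (1/(2*pi)) ∫_{-2*pi}^{2*pi} φ(θ) sin(3*θ) dθ.
Integrating by parts twice (tabular method), an antiderivative of (-θ**2 - 4*θ + 2) sin(3*θ) is θ**2*cos(3*θ)/3 - 2*θ*sin(3*θ)/9 + 4*θ*cos(3*θ)/3 - 4*sin(3*θ)/9 - 20*cos(3*θ)/27; evaluating from -2*pi to 2*pi: ∫_{-2*pi}^{2*pi} (-θ**2 - 4*θ + 2) sin(3*θ) dθ = (-20/27 + 8*pi/3 + 4*pi**2/3) - (-8*pi/3 - 20/27 + 4*pi**2/3) = 16*pi/3.
Hence b_6 = (1/(2*pi))·(16*pi/3) = 8/3.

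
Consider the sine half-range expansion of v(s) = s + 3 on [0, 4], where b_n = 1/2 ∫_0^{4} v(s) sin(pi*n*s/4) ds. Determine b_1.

b_1 = 1/2 ∫_0^{4} (s + 3) sin(pi*s/4) ds.
Integrating by parts (boundary term plus one more integral), an antiderivative of (s + 3) sin(pi*s/4) is -4*s*cos(pi*s/4)/pi + 16*sin(pi*s/4)/pi**2 - 12*cos(pi*s/4)/pi; evaluating from 0 to 4: ∫_{0}^{4} (s + 3) sin(pi*s/4) ds = (28/pi) - (-12/pi) = 40/pi.
Hence b_1 = (1/2)·(40/pi) = 20/pi.

20/pi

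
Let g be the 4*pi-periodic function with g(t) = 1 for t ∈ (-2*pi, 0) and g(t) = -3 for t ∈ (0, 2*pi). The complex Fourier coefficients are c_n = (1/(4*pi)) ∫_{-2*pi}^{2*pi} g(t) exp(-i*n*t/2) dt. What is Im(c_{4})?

0

Since g is real-valued, Im(c_{4}) = -(1/(4*pi)) ∫_{-2*pi}^{2*pi} g(t) sin(2*t) dt = -b_{4}/2.
Split the integral at the breakpoints.
Directly, an antiderivative of (1) sin(2*t) is -cos(2*t)/2; evaluating from -2*pi to 0: ∫_{-2*pi}^{0} (1) sin(2*t) dt = (-1/2) - (-1/2) = 0.
Directly, an antiderivative of (-3) sin(2*t) is 3*cos(2*t)/2; evaluating from 0 to 2*pi: ∫_{0}^{2*pi} (-3) sin(2*t) dt = (3/2) - (3/2) = 0.
So ∫_{-2*pi}^{2*pi} g(t) sin(2*t) dt = 0.
Hence Im(c_{4}) = (-1/(4*pi))·(0) = 0.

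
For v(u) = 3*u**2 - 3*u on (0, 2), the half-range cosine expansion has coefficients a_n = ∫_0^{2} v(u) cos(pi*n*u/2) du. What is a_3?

a_3 = ∫_0^{2} (3*u**2 - 3*u) cos(3*pi*u/2) du.
Integrating by parts twice (tabular method), an antiderivative of (3*u**2 - 3*u) cos(3*pi*u/2) is 2*u**2*sin(3*pi*u/2)/pi - 2*u*sin(3*pi*u/2)/pi + 8*u*cos(3*pi*u/2)/(3*pi**2) - 16*sin(3*pi*u/2)/(9*pi**3) - 4*cos(3*pi*u/2)/(3*pi**2); evaluating from 0 to 2: ∫_{0}^{2} (3*u**2 - 3*u) cos(3*pi*u/2) du = (-4/pi**2) - (-4/(3*pi**2)) = -8/(3*pi**2).
Hence a_3 = -8/(3*pi**2).

-8/(3*pi**2)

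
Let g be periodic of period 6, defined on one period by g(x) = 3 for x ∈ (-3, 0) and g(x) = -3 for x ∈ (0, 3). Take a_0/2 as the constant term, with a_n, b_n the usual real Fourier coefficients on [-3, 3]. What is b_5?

-12/(5*pi)

b_5 = 1/3 ∫_{-3}^{3} g(x) sin(5*pi*x/3) dx.
g is odd and sin(5*pi*x/3) is odd, so the integrand is even and b_5 = 2/3 ∫_0^{3} g(x) sin(5*pi*x/3) dx.
Directly, an antiderivative of (-3) sin(5*pi*x/3) is 9*cos(5*pi*x/3)/(5*pi); evaluating from 0 to 3: ∫_{0}^{3} (-3) sin(5*pi*x/3) dx = (-9/(5*pi)) - (9/(5*pi)) = -18/(5*pi).
Hence b_5 = (2/3)·(-18/(5*pi)) = -12/(5*pi).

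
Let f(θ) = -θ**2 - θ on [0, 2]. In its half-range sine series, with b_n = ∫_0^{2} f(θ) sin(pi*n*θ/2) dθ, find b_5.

4*(8 - 75*pi**2)/(125*pi**3)

b_5 = ∫_0^{2} (-θ**2 - θ) sin(5*pi*θ/2) dθ.
Integrating by parts twice (tabular method), an antiderivative of (-θ**2 - θ) sin(5*pi*θ/2) is 2*θ**2*cos(5*pi*θ/2)/(5*pi) - 8*θ*sin(5*pi*θ/2)/(25*pi**2) + 2*θ*cos(5*pi*θ/2)/(5*pi) - 4*sin(5*pi*θ/2)/(25*pi**2) - 16*cos(5*pi*θ/2)/(125*pi**3); evaluating from 0 to 2: ∫_{0}^{2} (-θ**2 - θ) sin(5*pi*θ/2) dθ = (4*(4 - 75*pi**2)/(125*pi**3)) - (-16/(125*pi**3)) = 4*(8 - 75*pi**2)/(125*pi**3).
Hence b_5 = 4*(8 - 75*pi**2)/(125*pi**3).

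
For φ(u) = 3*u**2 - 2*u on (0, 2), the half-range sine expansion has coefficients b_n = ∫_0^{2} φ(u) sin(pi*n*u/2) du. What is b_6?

-8/(3*pi)

b_6 = ∫_0^{2} (3*u**2 - 2*u) sin(3*pi*u) du.
Integrating by parts twice (tabular method), an antiderivative of (3*u**2 - 2*u) sin(3*pi*u) is -u**2*cos(3*pi*u)/pi + 2*u*sin(3*pi*u)/(3*pi**2) + 2*u*cos(3*pi*u)/(3*pi) - 2*sin(3*pi*u)/(9*pi**2) + 2*cos(3*pi*u)/(9*pi**3); evaluating from 0 to 2: ∫_{0}^{2} (3*u**2 - 2*u) sin(3*pi*u) du = (2*(1 - 12*pi**2)/(9*pi**3)) - (2/(9*pi**3)) = -8/(3*pi).
Hence b_6 = -8/(3*pi).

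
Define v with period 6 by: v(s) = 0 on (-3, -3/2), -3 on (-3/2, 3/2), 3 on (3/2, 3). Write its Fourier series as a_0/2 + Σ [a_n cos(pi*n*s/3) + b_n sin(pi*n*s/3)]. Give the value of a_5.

-9/(5*pi)

a_5 = 1/3 ∫_{-3}^{3} v(s) cos(5*pi*s/3) ds.
Split the integral at the breakpoints.
∫_{-3}^{-3/2} (0) cos(5*pi*s/3) ds = 0.
Directly, an antiderivative of (-3) cos(5*pi*s/3) is -9*sin(5*pi*s/3)/(5*pi); evaluating from -3/2 to 3/2: ∫_{-3/2}^{3/2} (-3) cos(5*pi*s/3) ds = (-9/(5*pi)) - (9/(5*pi)) = -18/(5*pi).
Directly, an antiderivative of (3) cos(5*pi*s/3) is 9*sin(5*pi*s/3)/(5*pi); evaluating from 3/2 to 3: ∫_{3/2}^{3} (3) cos(5*pi*s/3) ds = (0) - (9/(5*pi)) = -9/(5*pi).
Summing the pieces and multiplying by (1/3) gives a_5 = -9/(5*pi).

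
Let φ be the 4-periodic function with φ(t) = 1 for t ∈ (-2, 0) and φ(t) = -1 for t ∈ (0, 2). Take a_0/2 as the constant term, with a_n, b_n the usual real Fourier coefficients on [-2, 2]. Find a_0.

a_0 = 1/2 ∫_{-2}^{2} φ(t) dt = 1/2 · (0) = 0.

0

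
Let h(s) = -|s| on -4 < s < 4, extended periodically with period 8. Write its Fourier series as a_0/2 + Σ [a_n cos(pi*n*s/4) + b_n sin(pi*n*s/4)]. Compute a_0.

a_0 = 1/4 ∫_{-4}^{4} h(s) ds = 1/4 · (-16) = -4.

-4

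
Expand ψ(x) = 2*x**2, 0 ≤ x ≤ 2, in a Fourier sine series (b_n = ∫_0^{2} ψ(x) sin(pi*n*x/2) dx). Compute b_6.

-8/(3*pi)

b_6 = ∫_0^{2} (2*x**2) sin(3*pi*x) dx.
Integrating by parts twice (tabular method), an antiderivative of (2*x**2) sin(3*pi*x) is -2*x**2*cos(3*pi*x)/(3*pi) + 4*x*sin(3*pi*x)/(9*pi**2) + 4*cos(3*pi*x)/(27*pi**3); evaluating from 0 to 2: ∫_{0}^{2} (2*x**2) sin(3*pi*x) dx = (4*(1 - 18*pi**2)/(27*pi**3)) - (4/(27*pi**3)) = -8/(3*pi).
Hence b_6 = -8/(3*pi).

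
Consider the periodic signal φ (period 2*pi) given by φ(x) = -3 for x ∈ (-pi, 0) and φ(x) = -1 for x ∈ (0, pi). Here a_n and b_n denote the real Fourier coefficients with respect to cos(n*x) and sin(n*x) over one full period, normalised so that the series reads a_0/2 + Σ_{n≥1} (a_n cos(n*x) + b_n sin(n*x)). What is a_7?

0

a_7 = 1/pi ∫_{-pi}^{pi} φ(x) cos(7*x) dx.
Split the integral at the breakpoints.
Directly, an antiderivative of (-3) cos(7*x) is -3*sin(7*x)/7; evaluating from -pi to 0: ∫_{-pi}^{0} (-3) cos(7*x) dx = (0) - (0) = 0.
Directly, an antiderivative of (-1) cos(7*x) is -sin(7*x)/7; evaluating from 0 to pi: ∫_{0}^{pi} (-1) cos(7*x) dx = (0) - (0) = 0.
Summing the pieces and multiplying by (1/pi) gives a_7 = 0.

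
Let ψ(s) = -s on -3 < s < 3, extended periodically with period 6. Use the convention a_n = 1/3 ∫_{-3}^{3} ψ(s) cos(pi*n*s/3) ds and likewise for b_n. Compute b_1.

-6/pi

b_1 = 1/3 ∫_{-3}^{3} ψ(s) sin(pi*s/3) ds.
ψ is odd and sin(pi*s/3) is odd, so the integrand is even and b_1 = 2/3 ∫_0^{3} ψ(s) sin(pi*s/3) ds.
Integrating by parts (boundary term plus one more integral), an antiderivative of (-s) sin(pi*s/3) is 3*s*cos(pi*s/3)/pi - 9*sin(pi*s/3)/pi**2; evaluating from 0 to 3: ∫_{0}^{3} (-s) sin(pi*s/3) ds = (-9/pi) - (0) = -9/pi.
Hence b_1 = (2/3)·(-9/pi) = -6/pi.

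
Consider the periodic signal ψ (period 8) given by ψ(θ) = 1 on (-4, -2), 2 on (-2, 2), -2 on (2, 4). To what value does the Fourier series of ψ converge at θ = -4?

At θ = -4 the one-sided limits are ψ(-4^-) = -2 and ψ(-4^+) = 1.
By Dirichlet's theorem the series converges to their average, [(-2) + (1)]/2 = -1/2.

-1/2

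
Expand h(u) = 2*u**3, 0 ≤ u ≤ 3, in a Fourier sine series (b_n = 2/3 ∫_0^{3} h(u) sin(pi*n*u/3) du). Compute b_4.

-27/pi + 81/(8*pi**3)

b_4 = 2/3 ∫_0^{3} (2*u**3) sin(4*pi*u/3) du.
Integrating by parts three times (tabular method), an antiderivative of (2*u**3) sin(4*pi*u/3) is -3*u**3*cos(4*pi*u/3)/(2*pi) + 27*u**2*sin(4*pi*u/3)/(8*pi**2) + 81*u*cos(4*pi*u/3)/(16*pi**3) - 243*sin(4*pi*u/3)/(64*pi**4); evaluating from 0 to 3: ∫_{0}^{3} (2*u**3) sin(4*pi*u/3) du = (81*(3 - 8*pi**2)/(16*pi**3)) - (0) = 81*(3 - 8*pi**2)/(16*pi**3).
Hence b_4 = (2/3)·(81*(3 - 8*pi**2)/(16*pi**3)) = -27/pi + 81/(8*pi**3).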